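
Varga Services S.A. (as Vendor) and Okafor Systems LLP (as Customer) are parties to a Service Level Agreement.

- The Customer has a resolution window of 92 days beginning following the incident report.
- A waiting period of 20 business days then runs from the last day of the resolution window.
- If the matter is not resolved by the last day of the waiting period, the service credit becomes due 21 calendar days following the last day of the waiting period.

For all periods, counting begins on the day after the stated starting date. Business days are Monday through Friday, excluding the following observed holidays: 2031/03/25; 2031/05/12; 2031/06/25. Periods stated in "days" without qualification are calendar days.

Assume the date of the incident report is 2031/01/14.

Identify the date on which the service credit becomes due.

2031/06/05

The last day of the resolution window: 2031/01/14 + 92 days = 2031/04/16.
The last day of the waiting period: counting 20 business days from Wednesday, 2031/04/16 (Apr 17, Apr 18, Apr 21, Apr 22, …, May 13, May 14, May 15, skipping weekends and the listed holiday on May 12) reaches Thursday, 2031/05/15.
Adding 21 calendar days to 2031/05/15 gives 2031/06/05, which is the date on which the service credit becomes due.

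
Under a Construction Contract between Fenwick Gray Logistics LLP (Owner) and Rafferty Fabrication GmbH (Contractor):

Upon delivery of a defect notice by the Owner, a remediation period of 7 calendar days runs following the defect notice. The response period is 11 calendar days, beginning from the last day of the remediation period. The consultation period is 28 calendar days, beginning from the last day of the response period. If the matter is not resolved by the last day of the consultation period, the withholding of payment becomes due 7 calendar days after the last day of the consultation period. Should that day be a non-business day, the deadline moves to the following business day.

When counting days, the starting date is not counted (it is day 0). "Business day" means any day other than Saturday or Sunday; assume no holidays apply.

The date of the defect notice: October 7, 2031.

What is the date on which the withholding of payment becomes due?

The last day of the remediation period: 7 calendar days after October 7, 2031 is October 14, 2031.
Adding 11 calendar days to October 14, 2031 gives October 25, 2031, which is the last day of the response period.
Adding 28 calendar days to October 25, 2031 gives November 22, 2031, which is the last day of the consultation period.
Adding 7 calendar days to November 22, 2031 gives November 29, 2031, which is the date on which the withholding of payment becomes due. That falls on a Saturday, so it rolls to the next business day, Monday, December 1, 2031.

December 1, 2031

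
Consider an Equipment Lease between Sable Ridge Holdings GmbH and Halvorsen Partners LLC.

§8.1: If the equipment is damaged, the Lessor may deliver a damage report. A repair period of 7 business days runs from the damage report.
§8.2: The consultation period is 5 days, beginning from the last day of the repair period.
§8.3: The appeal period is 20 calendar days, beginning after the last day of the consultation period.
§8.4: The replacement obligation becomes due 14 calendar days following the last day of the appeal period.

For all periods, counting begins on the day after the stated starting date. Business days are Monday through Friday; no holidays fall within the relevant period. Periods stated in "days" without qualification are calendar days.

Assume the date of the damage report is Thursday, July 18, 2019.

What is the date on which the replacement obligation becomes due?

The last day of the repair period: counting 7 business days from Thursday, July 18, 2019 (Jul 19, Jul 22, Jul 23, Jul 24, Jul 25, Jul 26, Jul 29, skipping weekends) reaches Monday, July 29, 2019.
The last day of the consultation period: 5 calendar days after July 29, 2019 is August 3, 2019.
The last day of the appeal period: August 3, 2019 + 20 days = August 23, 2019.
The date on which the replacement obligation becomes due: 14 calendar days after August 23, 2019 is September 6, 2019.

September 6, 2019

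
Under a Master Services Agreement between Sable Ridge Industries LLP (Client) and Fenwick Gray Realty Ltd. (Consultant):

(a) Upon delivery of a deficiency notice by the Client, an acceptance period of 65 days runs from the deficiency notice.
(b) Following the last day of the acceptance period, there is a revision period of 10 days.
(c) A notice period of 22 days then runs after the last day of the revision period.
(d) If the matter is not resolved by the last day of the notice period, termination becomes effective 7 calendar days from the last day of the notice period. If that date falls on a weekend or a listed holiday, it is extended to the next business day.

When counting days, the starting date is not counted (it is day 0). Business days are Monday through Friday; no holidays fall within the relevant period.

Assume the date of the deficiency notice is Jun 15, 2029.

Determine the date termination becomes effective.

Sep 27, 2029

The last day of the acceptance period: Jun 15, 2029 + 65 days = Aug 19, 2029.
Adding 10 calendar days to Aug 19, 2029 gives Aug 29, 2029, which is the last day of the revision period.
The last day of the notice period: Aug 29, 2029 + 22 days = Sep 20, 2029.
Adding 7 calendar days to Sep 20, 2029 gives Sep 27, 2029, which is the date termination becomes effective. Sep 27, 2029 is a Thursday, so no roll-forward applies.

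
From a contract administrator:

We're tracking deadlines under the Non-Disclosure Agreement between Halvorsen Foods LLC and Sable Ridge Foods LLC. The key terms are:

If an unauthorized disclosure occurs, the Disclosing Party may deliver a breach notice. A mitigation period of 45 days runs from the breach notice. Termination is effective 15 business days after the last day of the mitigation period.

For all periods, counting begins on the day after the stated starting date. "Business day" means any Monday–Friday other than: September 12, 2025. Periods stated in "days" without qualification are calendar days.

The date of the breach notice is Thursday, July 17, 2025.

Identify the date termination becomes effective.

September 22, 2025

Adding 45 calendar days to July 17, 2025 gives August 31, 2025, which is the last day of the mitigation period.
The date termination becomes effective: counting 15 business days from Sunday, August 31, 2025 (Sep 1, Sep 2, Sep 3, Sep 4, …, Sep 18, Sep 19, Sep 22, skipping weekends and the listed holiday on Sep 12) reaches Monday, September 22, 2025.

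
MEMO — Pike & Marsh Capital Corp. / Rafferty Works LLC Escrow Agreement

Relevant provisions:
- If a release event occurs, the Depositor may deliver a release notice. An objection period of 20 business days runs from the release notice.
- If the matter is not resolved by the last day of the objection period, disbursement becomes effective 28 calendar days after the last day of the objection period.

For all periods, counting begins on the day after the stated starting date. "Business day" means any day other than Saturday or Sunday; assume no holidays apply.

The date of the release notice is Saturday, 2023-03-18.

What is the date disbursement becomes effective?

The last day of the objection period: counting 20 business days from Saturday, 2023-03-18 (Mar 20, Mar 21, Mar 22, Mar 23, …, Apr 12, Apr 13, Apr 14, skipping weekends) reaches Friday, 2023-04-14.
Adding 28 calendar days to 2023-04-14 gives 2023-05-12, which is the date disbursement becomes effective.

2023-05-12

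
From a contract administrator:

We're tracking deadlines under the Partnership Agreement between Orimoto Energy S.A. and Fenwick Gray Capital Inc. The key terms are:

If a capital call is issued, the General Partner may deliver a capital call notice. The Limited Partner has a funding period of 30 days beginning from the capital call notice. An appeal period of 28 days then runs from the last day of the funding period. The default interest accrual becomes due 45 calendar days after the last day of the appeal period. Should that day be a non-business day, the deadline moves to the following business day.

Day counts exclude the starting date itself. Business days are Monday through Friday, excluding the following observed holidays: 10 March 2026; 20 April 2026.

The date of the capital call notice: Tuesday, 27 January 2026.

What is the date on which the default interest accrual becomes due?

The last day of the funding period: 30 calendar days after 27 January 2026 is 26 February 2026.
Adding 28 calendar days to 26 February 2026 gives 26 March 2026, which is the last day of the appeal period.
Adding 45 calendar days to 26 March 2026 gives 10 May 2026, which is the date on which the default interest accrual becomes due. That falls on a Sunday, so it rolls to the next business day, Monday, 11 May 2026.

11 May 2026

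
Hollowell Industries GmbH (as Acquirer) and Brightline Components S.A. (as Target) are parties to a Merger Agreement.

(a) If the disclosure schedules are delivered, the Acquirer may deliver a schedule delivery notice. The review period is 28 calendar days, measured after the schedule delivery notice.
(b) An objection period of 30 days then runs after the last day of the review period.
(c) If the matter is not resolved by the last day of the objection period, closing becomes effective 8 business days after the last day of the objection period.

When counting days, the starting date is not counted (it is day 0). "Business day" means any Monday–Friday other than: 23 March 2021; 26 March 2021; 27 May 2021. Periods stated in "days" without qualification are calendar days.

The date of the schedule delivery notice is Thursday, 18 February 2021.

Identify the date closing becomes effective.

28 April 2021

Adding 28 calendar days to 18 February 2021 gives 18 March 2021, which is the last day of the review period.
The last day of the objection period: 30 calendar days after 18 March 2021 is 17 April 2021.
From Saturday, 17 April 2021, 8 business days (Apr 19, Apr 20, Apr 21, Apr 22, Apr 23, Apr 26, Apr 27, Apr 28, skipping weekends) brings us to Wednesday, 28 April 2021, which is the date closing becomes effective.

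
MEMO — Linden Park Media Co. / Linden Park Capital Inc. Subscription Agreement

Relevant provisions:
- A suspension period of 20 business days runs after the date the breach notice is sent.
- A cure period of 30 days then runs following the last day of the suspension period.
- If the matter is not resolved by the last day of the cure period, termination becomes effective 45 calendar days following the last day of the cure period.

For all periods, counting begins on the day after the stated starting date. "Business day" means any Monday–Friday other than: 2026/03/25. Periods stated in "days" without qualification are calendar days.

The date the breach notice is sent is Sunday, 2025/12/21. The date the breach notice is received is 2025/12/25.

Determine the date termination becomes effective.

2026/04/01

From Sunday, 2025/12/21, 20 business days (Dec 22, Dec 23, Dec 24, Dec 25, …, Jan 14, Jan 15, Jan 16, skipping weekends) brings us to Friday, 2026/01/16, which is the last day of the suspension period.
The last day of the cure period: 30 calendar days after 2026/01/16 is 2026/02/15.
The date termination becomes effective: 45 calendar days after 2026/02/15 is 2026/04/01.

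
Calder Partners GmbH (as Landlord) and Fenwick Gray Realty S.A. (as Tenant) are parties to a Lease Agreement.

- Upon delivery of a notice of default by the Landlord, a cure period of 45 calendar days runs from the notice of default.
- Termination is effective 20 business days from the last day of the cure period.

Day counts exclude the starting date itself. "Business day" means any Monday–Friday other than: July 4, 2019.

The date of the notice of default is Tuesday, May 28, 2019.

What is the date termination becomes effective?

August 9, 2019

The last day of the cure period: 45 calendar days after May 28, 2019 is July 12, 2019.
The date termination becomes effective: counting 20 business days from Friday, July 12, 2019 (Jul 15, Jul 16, Jul 17, Jul 18, …, Aug 7, Aug 8, Aug 9, skipping weekends) reaches Friday, August 9, 2019.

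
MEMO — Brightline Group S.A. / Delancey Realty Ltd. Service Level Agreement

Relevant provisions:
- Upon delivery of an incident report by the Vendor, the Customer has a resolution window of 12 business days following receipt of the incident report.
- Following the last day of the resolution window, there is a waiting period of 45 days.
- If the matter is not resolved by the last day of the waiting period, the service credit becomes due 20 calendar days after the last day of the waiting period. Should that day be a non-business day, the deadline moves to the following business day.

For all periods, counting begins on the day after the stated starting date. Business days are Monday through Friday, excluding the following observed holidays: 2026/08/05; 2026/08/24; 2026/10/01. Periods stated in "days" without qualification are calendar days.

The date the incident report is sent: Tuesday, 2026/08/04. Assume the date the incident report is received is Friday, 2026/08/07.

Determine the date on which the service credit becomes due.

From Friday, 2026/08/07, 12 business days (Aug 10, Aug 11, Aug 12, Aug 13, …, Aug 21, Aug 25, Aug 26, skipping weekends and the listed holiday on Aug 24) brings us to Wednesday, 2026/08/26, which is the last day of the resolution window.
Adding 45 calendar days to 2026/08/26 gives 2026/10/10, which is the last day of the waiting period.
The date on which the service credit becomes due: 20 calendar days after 2026/10/10 is 2026/10/30. 2026/10/30 is a Friday and is not a listed holiday, so no roll-forward applies.

2026/10/30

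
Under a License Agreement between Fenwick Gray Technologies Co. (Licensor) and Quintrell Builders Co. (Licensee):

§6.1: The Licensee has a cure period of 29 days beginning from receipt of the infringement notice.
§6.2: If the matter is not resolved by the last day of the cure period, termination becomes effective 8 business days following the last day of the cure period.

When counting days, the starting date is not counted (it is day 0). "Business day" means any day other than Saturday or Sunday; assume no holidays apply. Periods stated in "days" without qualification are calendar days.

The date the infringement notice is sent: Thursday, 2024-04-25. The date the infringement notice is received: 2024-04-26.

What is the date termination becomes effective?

2024-06-05

The last day of the cure period: 29 calendar days after 2024-04-26 is 2024-05-25.
The date termination becomes effective: counting 8 business days from Saturday, 2024-05-25 (May 27, May 28, May 29, May 30, May 31, Jun 3, Jun 4, Jun 5, skipping weekends) reaches Wednesday, 2024-06-05.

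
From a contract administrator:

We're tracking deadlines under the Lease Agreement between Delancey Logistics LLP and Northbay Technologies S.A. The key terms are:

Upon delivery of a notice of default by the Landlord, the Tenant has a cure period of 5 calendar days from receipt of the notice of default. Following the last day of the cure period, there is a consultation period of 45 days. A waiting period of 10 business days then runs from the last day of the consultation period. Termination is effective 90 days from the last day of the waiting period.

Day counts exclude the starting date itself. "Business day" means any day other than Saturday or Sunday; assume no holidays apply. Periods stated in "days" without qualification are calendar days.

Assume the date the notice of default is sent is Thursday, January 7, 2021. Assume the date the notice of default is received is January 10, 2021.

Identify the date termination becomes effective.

June 13, 2021

The last day of the cure period: 5 calendar days after January 10, 2021 is January 15, 2021.
Adding 45 calendar days to January 15, 2021 gives March 1, 2021, which is the last day of the consultation period.
From Monday, March 1, 2021, 10 business days (Mar 2, Mar 3, Mar 4, Mar 5, Mar 8, Mar 9, Mar 10, Mar 11, Mar 12, Mar 15, skipping weekends) brings us to Monday, March 15, 2021, which is the last day of the waiting period.
The date termination becomes effective: 90 calendar days after March 15, 2021 is June 13, 2021.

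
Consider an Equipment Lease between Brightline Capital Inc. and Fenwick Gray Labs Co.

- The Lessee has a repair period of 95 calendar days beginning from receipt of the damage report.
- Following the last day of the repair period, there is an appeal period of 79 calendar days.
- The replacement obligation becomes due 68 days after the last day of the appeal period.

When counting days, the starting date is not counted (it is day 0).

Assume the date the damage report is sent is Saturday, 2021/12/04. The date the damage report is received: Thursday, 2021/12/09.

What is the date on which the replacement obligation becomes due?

The last day of the repair period: 95 calendar days after 2021/12/09 is 2022/03/14.
Adding 79 calendar days to 2022/03/14 gives 2022/06/01, which is the last day of the appeal period.
Adding 68 calendar days to 2022/06/01 gives 2022/08/08, which is the date on which the replacement obligation becomes due.

2022/08/08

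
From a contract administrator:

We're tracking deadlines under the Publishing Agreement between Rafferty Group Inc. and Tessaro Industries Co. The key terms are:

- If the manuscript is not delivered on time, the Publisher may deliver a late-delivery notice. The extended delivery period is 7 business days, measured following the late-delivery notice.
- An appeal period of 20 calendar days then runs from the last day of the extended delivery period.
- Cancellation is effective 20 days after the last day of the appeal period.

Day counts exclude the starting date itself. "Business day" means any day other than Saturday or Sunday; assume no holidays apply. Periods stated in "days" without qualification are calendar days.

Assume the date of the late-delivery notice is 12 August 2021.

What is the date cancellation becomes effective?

From Thursday, 12 August 2021, 7 business days (Aug 13, Aug 16, Aug 17, Aug 18, Aug 19, Aug 20, Aug 23, skipping weekends) brings us to Monday, 23 August 2021, which is the last day of the extended delivery period.
The last day of the appeal period: 20 calendar days after 23 August 2021 is 12 September 2021.
The date cancellation becomes effective: 12 September 2021 + 20 days = 2 October 2021.

2 October 2021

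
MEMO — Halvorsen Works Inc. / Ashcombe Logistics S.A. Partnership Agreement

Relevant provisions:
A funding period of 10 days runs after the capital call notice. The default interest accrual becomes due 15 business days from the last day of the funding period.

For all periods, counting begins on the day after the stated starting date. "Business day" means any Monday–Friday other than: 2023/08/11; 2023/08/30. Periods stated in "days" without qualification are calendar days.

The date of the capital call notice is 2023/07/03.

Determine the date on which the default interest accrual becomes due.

2023/08/03

Adding 10 calendar days to 2023/07/03 gives 2023/07/13, which is the last day of the funding period.
The date on which the default interest accrual becomes due: counting 15 business days from Thursday, 2023/07/13 (Jul 14, Jul 17, Jul 18, Jul 19, …, Aug 1, Aug 2, Aug 3, skipping weekends) reaches Thursday, 2023/08/03.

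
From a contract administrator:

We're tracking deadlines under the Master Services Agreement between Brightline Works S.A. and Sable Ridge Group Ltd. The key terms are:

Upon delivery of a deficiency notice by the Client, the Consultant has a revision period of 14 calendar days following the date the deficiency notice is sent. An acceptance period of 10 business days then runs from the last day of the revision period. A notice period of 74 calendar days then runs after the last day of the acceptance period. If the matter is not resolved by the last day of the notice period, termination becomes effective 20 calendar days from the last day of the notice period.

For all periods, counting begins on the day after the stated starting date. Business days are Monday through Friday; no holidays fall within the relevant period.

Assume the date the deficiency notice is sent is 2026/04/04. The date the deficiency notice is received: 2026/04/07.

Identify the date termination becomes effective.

The last day of the revision period: 14 calendar days after 2026/04/04 is 2026/04/18.
The last day of the acceptance period: 10 business days after Saturday, 2026/04/18, skipping weekends — Apr 20, Apr 21, Apr 22, Apr 23, Apr 24, Apr 27, Apr 28, Apr 29, Apr 30, May 1 — lands on Friday, 2026/05/01.
The last day of the notice period: 2026/05/01 + 74 days = 2026/07/14.
The date termination becomes effective: 20 calendar days after 2026/07/14 is 2026/08/03.

2026/08/03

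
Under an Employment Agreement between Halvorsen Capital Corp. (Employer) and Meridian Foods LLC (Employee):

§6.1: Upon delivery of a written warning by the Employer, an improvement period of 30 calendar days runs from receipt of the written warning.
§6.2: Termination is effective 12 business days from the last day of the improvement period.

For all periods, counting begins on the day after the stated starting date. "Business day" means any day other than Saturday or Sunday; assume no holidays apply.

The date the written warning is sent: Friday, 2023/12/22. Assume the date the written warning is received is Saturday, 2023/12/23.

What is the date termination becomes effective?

The last day of the improvement period: 2023/12/23 + 30 days = 2024/01/22.
The date termination becomes effective: counting 12 business days from Monday, 2024/01/22 (Jan 23, Jan 24, Jan 25, Jan 26, …, Feb 5, Feb 6, Feb 7, skipping weekends) reaches Wednesday, 2024/02/07.

2024/02/07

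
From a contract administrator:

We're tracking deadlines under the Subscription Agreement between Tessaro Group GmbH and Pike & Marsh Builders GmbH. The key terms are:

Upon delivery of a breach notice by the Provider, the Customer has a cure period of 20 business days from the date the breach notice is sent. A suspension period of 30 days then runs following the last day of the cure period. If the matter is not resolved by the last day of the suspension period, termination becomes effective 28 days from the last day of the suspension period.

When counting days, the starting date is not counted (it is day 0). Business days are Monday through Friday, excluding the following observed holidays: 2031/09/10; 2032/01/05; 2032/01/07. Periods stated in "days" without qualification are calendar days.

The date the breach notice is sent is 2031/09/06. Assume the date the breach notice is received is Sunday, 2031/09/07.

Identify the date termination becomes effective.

From Saturday, 2031/09/06, 20 business days (Sep 8, Sep 9, Sep 11, Sep 12, …, Oct 2, Oct 3, Oct 6, skipping weekends and the listed holiday on Sep 10) brings us to Monday, 2031/10/06, which is the last day of the cure period.
Adding 30 calendar days to 2031/10/06 gives 2031/11/05, which is the last day of the suspension period.
The date termination becomes effective: 2031/11/05 + 28 days = 2031/12/03.

2031/12/03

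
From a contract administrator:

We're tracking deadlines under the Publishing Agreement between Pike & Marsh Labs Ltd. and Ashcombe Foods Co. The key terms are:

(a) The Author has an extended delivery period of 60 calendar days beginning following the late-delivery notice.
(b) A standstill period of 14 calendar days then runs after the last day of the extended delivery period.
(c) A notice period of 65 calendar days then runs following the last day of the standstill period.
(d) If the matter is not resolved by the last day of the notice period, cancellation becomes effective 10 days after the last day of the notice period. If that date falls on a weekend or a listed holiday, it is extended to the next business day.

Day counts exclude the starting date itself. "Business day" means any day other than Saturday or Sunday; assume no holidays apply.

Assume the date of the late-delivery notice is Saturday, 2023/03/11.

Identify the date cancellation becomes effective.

2023/08/07

Adding 60 calendar days to 2023/03/11 gives 2023/05/10, which is the last day of the extended delivery period.
The last day of the standstill period: 2023/05/10 + 14 days = 2023/05/24.
Adding 65 calendar days to 2023/05/24 gives 2023/07/28, which is the last day of the notice period.
The date cancellation becomes effective: 2023/07/28 + 10 days = 2023/08/07. 2023/08/07 is a Monday, so no roll-forward applies.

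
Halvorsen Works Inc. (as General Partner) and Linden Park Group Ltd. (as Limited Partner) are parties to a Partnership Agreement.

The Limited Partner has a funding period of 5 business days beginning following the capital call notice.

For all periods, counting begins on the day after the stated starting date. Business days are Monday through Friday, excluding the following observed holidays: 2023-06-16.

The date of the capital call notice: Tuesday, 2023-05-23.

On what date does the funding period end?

The last day of the funding period: counting 5 business days from Tuesday, 2023-05-23 (May 24, May 25, May 26, May 29, May 30, skipping weekends) reaches Tuesday, 2023-05-30.

2023-05-30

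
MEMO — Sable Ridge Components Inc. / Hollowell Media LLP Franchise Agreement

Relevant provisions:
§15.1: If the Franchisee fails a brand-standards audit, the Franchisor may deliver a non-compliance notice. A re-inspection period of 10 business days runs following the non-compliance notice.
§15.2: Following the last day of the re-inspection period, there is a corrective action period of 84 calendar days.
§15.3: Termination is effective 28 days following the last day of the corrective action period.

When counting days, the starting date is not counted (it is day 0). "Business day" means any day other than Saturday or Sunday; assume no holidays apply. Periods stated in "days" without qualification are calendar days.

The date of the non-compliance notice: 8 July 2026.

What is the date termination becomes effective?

11 November 2026

The last day of the re-inspection period: 10 business days after Wednesday, 8 July 2026, skipping weekends — Jul 9, Jul 10, Jul 13, Jul 14, Jul 15, Jul 16, Jul 17, Jul 20, Jul 21, Jul 22 — lands on Wednesday, 22 July 2026.
The last day of the corrective action period: 84 calendar days after 22 July 2026 is 14 October 2026.
The date termination becomes effective: 14 October 2026 + 28 days = 11 November 2026.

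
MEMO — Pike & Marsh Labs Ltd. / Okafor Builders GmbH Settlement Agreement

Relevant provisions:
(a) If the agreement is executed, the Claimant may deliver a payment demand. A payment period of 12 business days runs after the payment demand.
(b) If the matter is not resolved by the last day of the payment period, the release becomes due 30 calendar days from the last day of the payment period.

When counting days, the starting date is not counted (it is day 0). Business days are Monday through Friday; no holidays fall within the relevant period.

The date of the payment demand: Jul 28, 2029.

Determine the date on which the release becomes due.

Sep 13, 2029

The last day of the payment period: counting 12 business days from Saturday, Jul 28, 2029 (Jul 30, Jul 31, Aug 1, Aug 2, …, Aug 10, Aug 13, Aug 14, skipping weekends) reaches Tuesday, Aug 14, 2029.
The date on which the release becomes due: Aug 14, 2029 + 30 days = Sep 13, 2029.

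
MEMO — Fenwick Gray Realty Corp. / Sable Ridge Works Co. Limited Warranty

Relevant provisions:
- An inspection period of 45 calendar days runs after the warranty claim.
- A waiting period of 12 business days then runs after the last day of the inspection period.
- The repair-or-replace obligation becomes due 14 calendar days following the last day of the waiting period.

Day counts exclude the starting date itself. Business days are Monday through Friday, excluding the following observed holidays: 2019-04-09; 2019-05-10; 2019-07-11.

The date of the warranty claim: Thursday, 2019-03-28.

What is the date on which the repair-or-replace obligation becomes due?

2019-06-11

The last day of the inspection period: 2019-03-28 + 45 days = 2019-05-12.
The last day of the waiting period: counting 12 business days from Sunday, 2019-05-12 (May 13, May 14, May 15, May 16, …, May 24, May 27, May 28, skipping weekends) reaches Tuesday, 2019-05-28.
The date on which the repair-or-replace obligation becomes due: 2019-05-28 + 14 days = 2019-06-11.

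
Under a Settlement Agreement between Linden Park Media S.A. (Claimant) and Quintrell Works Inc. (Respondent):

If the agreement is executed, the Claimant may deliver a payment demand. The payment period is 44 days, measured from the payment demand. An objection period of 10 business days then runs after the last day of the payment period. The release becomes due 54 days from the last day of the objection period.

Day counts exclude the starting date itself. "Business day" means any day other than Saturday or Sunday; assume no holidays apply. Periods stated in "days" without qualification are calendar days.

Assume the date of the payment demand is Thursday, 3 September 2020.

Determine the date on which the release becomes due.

23 December 2020

Adding 44 calendar days to 3 September 2020 gives 17 October 2020, which is the last day of the payment period.
From Saturday, 17 October 2020, 10 business days (Oct 19, Oct 20, Oct 21, Oct 22, Oct 23, Oct 26, Oct 27, Oct 28, Oct 29, Oct 30, skipping weekends) brings us to Friday, 30 October 2020, which is the last day of the objection period.
The date on which the release becomes due: 54 calendar days after 30 October 2020 is 23 December 2020.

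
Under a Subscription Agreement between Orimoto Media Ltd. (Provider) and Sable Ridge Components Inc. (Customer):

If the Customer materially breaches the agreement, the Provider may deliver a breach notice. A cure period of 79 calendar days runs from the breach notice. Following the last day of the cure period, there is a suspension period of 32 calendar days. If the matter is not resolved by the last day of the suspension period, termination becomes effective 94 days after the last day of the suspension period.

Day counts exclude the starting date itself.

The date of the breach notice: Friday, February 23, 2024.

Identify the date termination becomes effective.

Adding 79 calendar days to February 23, 2024 gives May 12, 2024, which is the last day of the cure period.
The last day of the suspension period: May 12, 2024 + 32 days = June 13, 2024.
The date termination becomes effective: June 13, 2024 + 94 days = September 15, 2024.

September 15, 2024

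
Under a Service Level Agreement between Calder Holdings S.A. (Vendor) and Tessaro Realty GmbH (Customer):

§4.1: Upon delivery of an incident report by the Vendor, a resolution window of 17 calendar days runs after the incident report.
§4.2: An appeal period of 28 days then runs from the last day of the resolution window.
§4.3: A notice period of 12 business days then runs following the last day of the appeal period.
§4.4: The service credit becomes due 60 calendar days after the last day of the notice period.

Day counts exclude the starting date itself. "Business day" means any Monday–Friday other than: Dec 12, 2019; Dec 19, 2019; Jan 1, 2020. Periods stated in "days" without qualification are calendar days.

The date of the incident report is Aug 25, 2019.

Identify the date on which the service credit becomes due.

Dec 24, 2019

The last day of the resolution window: 17 calendar days after Aug 25, 2019 is Sep 11, 2019.
The last day of the appeal period: 28 calendar days after Sep 11, 2019 is Oct 9, 2019.
The last day of the notice period: counting 12 business days from Wednesday, Oct 9, 2019 (Oct 10, Oct 11, Oct 14, Oct 15, …, Oct 23, Oct 24, Oct 25, skipping weekends) reaches Friday, Oct 25, 2019.
The date on which the service credit becomes due: Oct 25, 2019 + 60 days = Dec 24, 2019.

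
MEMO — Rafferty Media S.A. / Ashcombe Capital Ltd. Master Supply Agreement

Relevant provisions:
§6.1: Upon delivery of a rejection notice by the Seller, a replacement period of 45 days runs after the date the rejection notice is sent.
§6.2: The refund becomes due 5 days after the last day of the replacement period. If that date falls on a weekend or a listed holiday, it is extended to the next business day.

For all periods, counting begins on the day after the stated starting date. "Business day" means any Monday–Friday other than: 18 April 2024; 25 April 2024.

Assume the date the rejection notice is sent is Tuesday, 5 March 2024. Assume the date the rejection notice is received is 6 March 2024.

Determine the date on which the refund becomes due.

The last day of the replacement period: 5 March 2024 + 45 days = 19 April 2024.
The date on which the refund becomes due: 19 April 2024 + 5 days = 24 April 2024. 24 April 2024 is a Wednesday and is not a listed holiday, so no roll-forward applies.

24 April 2024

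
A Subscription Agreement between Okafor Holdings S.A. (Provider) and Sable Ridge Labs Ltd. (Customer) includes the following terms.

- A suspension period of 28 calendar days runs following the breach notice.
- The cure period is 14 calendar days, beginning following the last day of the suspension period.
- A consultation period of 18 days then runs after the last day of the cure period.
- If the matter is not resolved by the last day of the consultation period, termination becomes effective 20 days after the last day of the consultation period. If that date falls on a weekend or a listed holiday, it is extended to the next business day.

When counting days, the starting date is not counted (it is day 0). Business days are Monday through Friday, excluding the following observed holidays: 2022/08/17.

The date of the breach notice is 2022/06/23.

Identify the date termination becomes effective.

2022/09/12

The last day of the suspension period: 28 calendar days after 2022/06/23 is 2022/07/21.
The last day of the cure period: 2022/07/21 + 14 days = 2022/08/04.
Adding 18 calendar days to 2022/08/04 gives 2022/08/22, which is the last day of the consultation period.
The date termination becomes effective: 20 calendar days after 2022/08/22 is 2022/09/11. That falls on a Sunday, so it rolls to the next business day, Monday, 2022/09/12.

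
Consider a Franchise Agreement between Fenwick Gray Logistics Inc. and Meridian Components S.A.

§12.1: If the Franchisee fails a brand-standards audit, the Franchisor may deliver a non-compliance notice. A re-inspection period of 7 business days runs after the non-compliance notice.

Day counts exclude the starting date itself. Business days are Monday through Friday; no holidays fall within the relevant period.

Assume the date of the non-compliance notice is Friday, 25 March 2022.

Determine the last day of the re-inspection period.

The last day of the re-inspection period: 7 business days after Friday, 25 March 2022, skipping weekends — Mar 28, Mar 29, Mar 30, Mar 31, Apr 1, Apr 4, Apr 5 — lands on Tuesday, 5 April 2022.

5 April 2022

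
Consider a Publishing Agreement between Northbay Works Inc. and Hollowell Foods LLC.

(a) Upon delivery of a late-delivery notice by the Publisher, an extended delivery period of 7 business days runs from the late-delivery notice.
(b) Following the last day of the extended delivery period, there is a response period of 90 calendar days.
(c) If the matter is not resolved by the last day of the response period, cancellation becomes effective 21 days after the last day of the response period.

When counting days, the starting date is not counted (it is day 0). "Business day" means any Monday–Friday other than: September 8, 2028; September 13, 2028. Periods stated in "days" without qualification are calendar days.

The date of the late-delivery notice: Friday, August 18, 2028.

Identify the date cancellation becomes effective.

From Friday, August 18, 2028, 7 business days (Aug 21, Aug 22, Aug 23, Aug 24, Aug 25, Aug 28, Aug 29, skipping weekends) brings us to Tuesday, August 29, 2028, which is the last day of the extended delivery period.
Adding 90 calendar days to August 29, 2028 gives November 27, 2028, which is the last day of the response period.
The date cancellation becomes effective: November 27, 2028 + 21 days = December 18, 2028.

December 18, 2028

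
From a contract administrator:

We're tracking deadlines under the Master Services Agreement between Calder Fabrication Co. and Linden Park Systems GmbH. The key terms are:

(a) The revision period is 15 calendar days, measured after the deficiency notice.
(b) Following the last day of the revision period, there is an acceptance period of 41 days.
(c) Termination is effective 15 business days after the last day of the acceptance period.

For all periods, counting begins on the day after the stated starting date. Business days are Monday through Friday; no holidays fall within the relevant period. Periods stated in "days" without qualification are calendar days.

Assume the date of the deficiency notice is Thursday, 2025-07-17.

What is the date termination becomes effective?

The last day of the revision period: 2025-07-17 + 15 days = 2025-08-01.
The last day of the acceptance period: 41 calendar days after 2025-08-01 is 2025-09-11.
From Thursday, 2025-09-11, 15 business days (Sep 12, Sep 15, Sep 16, Sep 17, …, Sep 30, Oct 1, Oct 2, skipping weekends) brings us to Thursday, 2025-10-02, which is the date termination becomes effective.

2025-10-02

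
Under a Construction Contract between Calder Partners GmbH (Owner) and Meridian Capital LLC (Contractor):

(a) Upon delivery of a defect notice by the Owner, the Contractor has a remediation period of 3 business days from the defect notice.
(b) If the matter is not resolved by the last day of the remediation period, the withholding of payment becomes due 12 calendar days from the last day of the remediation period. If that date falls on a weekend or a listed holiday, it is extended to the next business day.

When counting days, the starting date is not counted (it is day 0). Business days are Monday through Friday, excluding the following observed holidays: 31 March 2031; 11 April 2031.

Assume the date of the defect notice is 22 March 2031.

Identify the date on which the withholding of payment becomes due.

7 April 2031

The last day of the remediation period: 3 business days after Saturday, 22 March 2031, skipping weekends — Mar 24, Mar 25, Mar 26 — lands on Wednesday, 26 March 2031.
The date on which the withholding of payment becomes due: 26 March 2031 + 12 days = 7 April 2031. 7 April 2031 is a Monday and is not a listed holiday, so no roll-forward applies.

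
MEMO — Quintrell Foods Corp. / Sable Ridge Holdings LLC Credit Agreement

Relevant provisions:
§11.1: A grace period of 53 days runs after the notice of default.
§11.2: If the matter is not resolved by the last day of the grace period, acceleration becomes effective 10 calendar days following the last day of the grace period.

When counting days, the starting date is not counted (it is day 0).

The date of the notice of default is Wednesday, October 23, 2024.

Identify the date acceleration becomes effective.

Adding 53 calendar days to October 23, 2024 gives December 15, 2024, which is the last day of the grace period.
The date acceleration becomes effective: 10 calendar days after December 15, 2024 is December 25, 2024.

December 25, 2024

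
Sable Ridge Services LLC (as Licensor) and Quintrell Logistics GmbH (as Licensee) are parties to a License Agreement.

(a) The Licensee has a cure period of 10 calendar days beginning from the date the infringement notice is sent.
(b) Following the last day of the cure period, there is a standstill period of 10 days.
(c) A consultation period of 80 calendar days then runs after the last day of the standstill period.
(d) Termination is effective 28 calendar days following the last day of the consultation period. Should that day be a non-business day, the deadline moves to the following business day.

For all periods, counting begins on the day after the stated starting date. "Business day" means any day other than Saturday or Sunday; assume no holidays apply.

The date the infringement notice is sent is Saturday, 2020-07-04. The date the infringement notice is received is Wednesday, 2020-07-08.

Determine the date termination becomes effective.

2020-11-09

The last day of the cure period: 10 calendar days after 2020-07-04 is 2020-07-14.
Adding 10 calendar days to 2020-07-14 gives 2020-07-24, which is the last day of the standstill period.
The last day of the consultation period: 80 calendar days after 2020-07-24 is 2020-10-12.
The date termination becomes effective: 2020-10-12 + 28 days = 2020-11-09. 2020-11-09 is a Monday, so no roll-forward applies.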